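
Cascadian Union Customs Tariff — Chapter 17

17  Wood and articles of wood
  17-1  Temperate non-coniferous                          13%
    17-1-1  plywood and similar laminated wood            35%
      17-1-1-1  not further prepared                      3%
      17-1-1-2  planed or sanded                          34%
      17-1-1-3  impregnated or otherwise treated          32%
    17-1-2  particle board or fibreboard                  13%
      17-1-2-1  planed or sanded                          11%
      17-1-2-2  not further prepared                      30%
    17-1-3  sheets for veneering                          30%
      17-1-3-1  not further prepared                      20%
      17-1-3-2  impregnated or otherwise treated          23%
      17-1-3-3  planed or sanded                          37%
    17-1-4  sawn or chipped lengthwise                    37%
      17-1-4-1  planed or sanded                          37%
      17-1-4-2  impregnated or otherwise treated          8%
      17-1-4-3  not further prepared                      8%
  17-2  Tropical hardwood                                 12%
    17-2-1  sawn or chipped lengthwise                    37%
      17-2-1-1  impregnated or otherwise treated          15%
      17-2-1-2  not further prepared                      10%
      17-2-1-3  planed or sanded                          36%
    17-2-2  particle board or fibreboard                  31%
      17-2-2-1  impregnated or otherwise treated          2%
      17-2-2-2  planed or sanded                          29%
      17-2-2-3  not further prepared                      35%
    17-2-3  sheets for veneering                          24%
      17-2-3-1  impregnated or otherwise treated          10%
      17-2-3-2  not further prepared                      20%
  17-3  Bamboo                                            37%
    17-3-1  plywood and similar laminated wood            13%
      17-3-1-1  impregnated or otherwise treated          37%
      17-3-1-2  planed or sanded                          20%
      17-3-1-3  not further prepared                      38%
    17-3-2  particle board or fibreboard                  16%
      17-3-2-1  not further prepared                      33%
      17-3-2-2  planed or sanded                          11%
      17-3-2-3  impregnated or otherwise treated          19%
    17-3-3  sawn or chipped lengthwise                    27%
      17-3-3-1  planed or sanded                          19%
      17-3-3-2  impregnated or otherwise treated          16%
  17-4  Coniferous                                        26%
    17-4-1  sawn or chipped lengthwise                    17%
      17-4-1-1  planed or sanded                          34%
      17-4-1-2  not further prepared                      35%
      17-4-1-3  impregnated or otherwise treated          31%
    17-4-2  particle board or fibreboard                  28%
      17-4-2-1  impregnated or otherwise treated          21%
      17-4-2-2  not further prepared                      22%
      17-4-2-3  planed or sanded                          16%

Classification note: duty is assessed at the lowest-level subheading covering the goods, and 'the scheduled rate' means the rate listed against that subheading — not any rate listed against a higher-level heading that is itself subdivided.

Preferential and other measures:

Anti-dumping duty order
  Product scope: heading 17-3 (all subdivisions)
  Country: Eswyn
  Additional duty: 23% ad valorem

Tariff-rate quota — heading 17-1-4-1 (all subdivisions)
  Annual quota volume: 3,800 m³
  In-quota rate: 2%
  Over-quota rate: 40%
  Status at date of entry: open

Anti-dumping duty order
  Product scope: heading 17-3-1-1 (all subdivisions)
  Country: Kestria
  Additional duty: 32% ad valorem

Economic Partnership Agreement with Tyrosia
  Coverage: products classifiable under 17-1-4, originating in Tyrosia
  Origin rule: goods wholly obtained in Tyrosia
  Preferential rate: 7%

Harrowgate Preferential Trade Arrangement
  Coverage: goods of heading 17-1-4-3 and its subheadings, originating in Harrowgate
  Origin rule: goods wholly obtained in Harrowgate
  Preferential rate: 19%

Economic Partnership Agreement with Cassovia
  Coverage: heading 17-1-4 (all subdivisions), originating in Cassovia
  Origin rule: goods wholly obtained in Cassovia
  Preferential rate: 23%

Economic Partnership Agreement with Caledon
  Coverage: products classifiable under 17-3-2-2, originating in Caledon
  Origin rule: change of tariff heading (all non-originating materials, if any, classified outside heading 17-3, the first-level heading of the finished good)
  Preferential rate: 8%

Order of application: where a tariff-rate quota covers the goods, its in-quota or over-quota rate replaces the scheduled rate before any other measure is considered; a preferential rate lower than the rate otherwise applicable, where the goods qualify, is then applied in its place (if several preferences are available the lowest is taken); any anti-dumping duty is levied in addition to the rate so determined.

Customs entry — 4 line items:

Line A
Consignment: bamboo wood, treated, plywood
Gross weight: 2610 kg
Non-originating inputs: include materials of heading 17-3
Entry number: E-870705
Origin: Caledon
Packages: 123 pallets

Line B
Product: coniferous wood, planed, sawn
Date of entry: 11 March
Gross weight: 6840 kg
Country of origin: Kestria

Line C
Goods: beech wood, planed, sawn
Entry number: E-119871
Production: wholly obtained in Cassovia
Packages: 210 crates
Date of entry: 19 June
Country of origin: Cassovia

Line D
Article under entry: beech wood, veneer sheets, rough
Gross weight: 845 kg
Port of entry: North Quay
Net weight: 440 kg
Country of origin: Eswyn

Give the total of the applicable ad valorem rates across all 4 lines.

Line A: bamboo → 17-3; plywood → 17-3-1; treated → 17-3-1-1. Scheduled 37%. Caledon agreement on 17-3-2-2: 17-3-1-1 not covered. → 37%.
Line B: coniferous → 17-4; sawn → 17-4-1; planed → 17-4-1-1. Scheduled 34%. No special measure applies. → 34%.
Line C: beech → 17-1; sawn → 17-1-4; planed → 17-1-4-1. Scheduled 37%. quota on 17-1-4-1 open → in-quota 2%; Cassovia agreement on 17-1-4: wholly obtained → 23% available; preference 23% not lower than 2% → no reduction. → 2%.
Line D: beech → 17-1; veneer sheets → 17-1-3; rough → 17-1-3-1. Scheduled 20%. No special measure applies. → 20%.
Sum: 37% + 34% + 2% + 20% = 93%.

93%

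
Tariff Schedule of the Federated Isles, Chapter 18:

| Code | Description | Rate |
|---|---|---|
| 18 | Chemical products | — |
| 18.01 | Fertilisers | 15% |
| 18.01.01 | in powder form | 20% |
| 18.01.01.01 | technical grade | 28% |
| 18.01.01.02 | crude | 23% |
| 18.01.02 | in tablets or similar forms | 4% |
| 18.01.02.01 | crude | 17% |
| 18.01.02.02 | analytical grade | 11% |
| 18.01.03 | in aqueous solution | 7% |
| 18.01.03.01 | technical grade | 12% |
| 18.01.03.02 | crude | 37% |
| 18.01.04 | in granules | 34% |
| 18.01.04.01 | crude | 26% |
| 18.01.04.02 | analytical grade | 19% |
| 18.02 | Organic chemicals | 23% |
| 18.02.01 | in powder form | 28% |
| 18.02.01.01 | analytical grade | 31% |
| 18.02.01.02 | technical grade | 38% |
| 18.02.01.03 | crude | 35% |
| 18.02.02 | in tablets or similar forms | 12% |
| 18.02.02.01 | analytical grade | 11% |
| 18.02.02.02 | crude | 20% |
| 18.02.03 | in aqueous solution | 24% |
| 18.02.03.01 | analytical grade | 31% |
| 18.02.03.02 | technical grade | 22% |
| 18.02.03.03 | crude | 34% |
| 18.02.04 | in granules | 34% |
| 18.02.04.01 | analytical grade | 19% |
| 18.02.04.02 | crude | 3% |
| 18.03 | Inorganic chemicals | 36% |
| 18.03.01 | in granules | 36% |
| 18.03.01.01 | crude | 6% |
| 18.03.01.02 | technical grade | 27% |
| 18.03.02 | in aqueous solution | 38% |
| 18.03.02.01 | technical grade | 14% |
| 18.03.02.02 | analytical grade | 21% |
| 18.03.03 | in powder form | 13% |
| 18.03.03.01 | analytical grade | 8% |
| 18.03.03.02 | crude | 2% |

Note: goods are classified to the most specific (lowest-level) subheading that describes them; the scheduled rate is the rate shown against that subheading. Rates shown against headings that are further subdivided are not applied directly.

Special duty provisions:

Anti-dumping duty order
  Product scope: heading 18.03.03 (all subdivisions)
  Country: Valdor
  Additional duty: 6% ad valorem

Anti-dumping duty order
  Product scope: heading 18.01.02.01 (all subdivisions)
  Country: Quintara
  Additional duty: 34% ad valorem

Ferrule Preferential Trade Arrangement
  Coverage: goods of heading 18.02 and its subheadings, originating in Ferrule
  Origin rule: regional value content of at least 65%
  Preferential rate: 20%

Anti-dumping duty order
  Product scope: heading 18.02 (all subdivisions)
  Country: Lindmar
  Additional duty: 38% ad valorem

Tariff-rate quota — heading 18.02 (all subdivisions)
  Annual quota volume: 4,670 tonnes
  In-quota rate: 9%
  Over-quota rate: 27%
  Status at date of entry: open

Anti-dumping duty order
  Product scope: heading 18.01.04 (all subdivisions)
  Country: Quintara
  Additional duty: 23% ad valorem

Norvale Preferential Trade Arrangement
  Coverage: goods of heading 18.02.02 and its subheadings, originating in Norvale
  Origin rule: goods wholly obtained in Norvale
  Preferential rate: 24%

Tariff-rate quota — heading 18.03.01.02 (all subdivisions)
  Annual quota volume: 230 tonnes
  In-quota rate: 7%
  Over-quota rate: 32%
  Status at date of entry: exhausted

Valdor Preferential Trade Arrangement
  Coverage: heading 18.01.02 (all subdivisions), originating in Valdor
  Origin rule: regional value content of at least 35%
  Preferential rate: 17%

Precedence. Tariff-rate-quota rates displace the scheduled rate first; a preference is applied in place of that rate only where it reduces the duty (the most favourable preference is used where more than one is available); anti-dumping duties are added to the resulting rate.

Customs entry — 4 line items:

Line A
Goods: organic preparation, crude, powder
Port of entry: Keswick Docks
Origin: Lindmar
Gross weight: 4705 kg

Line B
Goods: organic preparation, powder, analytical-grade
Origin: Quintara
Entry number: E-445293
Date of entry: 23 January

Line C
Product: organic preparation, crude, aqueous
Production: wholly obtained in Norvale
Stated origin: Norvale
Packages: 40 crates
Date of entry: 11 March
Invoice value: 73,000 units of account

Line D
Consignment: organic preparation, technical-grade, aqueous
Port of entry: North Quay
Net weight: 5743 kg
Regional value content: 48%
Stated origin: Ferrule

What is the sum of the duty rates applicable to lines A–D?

74%

Line A: organic → 18.02; powder → 18.02.01; crude → 18.02.01.03. Scheduled 35%. quota on 18.02 open → in-quota 9%; anti-dumping (Lindmar, 18.02): +38%; total 9% + 38% = 47%. → 47%.
Line B: organic → 18.02; powder → 18.02.01; analytical-grade → 18.02.01.01. Scheduled 31%. quota on 18.02 open → in-quota 9%. → 9%.
Line C: organic → 18.02; aqueous → 18.02.03; crude → 18.02.03.03. Scheduled 34%. quota on 18.02 open → in-quota 9%; Norvale agreement on 18.02.02: 18.02.03.03 not covered. → 9%.
Line D: organic → 18.02; aqueous → 18.02.03; technical-grade → 18.02.03.02. Scheduled 22%. quota on 18.02 open → in-quota 9%; Ferrule agreement on 18.02: RVC < 65%. → 9%.
Sum: 47% + 9% + 9% + 9% = 74%.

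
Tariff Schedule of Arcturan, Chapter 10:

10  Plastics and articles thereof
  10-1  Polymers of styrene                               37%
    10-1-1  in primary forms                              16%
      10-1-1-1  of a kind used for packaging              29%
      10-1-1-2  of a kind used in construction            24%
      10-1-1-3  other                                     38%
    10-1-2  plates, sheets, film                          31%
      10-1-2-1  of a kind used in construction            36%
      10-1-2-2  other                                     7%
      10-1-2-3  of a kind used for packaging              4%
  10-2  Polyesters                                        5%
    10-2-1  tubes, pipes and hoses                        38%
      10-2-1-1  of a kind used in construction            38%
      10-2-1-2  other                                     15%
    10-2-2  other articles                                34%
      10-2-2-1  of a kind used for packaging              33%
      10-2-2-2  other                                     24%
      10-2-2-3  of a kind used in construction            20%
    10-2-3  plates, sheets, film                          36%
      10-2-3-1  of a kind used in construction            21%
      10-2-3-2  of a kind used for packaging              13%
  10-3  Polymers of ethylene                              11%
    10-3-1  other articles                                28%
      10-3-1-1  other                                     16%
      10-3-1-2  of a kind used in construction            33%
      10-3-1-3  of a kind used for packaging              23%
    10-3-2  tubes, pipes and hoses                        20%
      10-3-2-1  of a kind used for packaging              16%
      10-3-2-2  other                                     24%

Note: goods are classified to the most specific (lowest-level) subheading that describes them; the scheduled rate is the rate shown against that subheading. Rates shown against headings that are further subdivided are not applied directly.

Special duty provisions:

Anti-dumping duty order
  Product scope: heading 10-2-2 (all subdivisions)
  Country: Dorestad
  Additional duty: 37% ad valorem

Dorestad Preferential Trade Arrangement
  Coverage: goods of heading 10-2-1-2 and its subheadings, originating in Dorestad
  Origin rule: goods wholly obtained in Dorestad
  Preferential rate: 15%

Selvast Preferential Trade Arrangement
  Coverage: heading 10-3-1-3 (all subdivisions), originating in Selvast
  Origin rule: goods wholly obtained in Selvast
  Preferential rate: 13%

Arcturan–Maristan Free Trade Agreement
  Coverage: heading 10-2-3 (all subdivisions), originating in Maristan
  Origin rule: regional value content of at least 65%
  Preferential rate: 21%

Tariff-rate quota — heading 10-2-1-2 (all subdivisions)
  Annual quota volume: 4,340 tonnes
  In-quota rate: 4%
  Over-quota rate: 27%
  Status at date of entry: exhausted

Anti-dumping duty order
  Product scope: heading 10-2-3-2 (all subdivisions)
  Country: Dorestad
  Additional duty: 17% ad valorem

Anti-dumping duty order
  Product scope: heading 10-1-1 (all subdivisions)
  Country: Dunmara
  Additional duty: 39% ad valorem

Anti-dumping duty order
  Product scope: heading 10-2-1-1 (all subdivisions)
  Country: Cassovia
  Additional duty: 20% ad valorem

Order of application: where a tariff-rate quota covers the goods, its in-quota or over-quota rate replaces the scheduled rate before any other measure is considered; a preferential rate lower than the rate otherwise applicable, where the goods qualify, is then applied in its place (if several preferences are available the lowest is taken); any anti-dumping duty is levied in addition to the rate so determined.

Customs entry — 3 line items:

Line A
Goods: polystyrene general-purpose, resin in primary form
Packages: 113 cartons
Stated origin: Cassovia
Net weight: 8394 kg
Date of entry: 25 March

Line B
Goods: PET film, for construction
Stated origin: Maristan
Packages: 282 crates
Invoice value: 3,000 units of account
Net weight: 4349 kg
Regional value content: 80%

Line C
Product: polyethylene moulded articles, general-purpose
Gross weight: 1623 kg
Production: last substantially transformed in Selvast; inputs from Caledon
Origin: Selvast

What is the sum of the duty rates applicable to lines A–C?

Line A: polystyrene → 10-1; resin in primary form → 10-1-1; general-purpose → 10-1-1-3. Scheduled 38%. No special measure applies. → 38%.
Line B: PET → 10-2; film → 10-2-3; for construction → 10-2-3-1. Scheduled 21%. Maristan agreement on 10-2-3: RVC ≥ 65% → 21% available; preference 21% not lower than 21% → no reduction. → 21%.
Line C: polyethylene → 10-3; moulded articles → 10-3-1; general-purpose → 10-3-1-1. Scheduled 16%. Selvast agreement on 10-3-1-3: 10-3-1-1 not covered. → 16%.
Sum: 38% + 21% + 16% = 75%.

75%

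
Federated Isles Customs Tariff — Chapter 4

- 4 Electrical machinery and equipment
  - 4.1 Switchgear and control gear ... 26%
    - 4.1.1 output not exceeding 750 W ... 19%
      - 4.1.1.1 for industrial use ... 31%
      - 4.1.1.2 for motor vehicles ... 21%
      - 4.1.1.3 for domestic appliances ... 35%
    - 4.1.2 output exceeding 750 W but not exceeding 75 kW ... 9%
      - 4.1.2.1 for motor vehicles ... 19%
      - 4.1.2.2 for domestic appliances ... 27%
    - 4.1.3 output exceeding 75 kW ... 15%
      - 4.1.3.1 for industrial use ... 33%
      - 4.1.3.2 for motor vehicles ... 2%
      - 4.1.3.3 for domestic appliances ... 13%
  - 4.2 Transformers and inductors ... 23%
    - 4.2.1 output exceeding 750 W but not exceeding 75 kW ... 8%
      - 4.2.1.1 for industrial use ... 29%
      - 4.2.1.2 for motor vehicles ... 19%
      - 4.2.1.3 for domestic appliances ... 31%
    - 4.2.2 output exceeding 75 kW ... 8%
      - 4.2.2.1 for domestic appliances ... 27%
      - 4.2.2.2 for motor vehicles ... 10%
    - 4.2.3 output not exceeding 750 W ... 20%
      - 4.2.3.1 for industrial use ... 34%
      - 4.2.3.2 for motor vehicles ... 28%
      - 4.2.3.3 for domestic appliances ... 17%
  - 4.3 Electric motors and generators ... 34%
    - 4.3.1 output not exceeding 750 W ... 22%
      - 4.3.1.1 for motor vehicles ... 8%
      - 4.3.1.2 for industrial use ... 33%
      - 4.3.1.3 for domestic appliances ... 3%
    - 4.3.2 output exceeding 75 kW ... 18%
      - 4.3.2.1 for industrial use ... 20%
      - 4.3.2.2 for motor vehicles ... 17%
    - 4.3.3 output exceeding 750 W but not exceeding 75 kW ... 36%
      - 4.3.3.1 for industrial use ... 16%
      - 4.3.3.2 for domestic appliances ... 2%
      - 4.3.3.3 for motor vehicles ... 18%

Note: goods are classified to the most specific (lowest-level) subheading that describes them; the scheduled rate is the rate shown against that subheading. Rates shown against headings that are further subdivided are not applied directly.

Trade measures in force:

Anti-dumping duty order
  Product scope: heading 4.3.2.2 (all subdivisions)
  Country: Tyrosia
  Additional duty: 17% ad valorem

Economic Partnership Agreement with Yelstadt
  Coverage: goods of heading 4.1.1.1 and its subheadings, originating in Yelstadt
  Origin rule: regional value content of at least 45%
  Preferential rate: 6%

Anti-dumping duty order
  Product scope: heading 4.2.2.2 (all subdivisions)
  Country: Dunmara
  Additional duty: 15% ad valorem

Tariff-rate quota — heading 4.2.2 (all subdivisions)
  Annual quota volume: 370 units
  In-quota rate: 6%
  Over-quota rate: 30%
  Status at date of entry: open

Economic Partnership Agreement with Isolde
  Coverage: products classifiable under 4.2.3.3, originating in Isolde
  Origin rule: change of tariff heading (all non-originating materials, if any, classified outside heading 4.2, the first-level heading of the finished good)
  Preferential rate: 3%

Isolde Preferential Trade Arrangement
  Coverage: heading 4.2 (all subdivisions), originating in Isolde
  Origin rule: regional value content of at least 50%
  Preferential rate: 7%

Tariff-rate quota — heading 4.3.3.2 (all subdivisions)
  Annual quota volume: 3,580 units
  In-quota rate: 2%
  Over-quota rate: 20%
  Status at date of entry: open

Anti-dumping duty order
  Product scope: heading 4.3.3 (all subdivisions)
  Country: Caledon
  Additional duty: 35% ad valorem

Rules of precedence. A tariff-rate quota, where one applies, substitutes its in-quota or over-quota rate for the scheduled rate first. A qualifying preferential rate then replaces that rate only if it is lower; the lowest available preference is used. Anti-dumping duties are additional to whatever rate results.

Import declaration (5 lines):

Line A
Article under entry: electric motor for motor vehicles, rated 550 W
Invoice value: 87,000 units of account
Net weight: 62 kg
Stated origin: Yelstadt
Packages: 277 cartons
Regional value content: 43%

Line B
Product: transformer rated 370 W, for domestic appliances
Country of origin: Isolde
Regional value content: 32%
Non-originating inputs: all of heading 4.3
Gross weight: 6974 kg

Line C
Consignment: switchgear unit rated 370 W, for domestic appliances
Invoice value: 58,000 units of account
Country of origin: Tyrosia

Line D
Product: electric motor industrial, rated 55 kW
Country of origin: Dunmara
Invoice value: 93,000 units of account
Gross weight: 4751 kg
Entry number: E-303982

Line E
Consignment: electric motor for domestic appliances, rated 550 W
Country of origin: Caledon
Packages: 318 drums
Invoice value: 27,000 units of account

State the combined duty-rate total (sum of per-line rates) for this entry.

65%

Line A: electric motor → 4.3; rated 550 W → 4.3.1; for motor vehicles → 4.3.1.1. Scheduled 8%. Yelstadt agreement on 4.1.1.1: 4.3.1.1 not covered. → 8%.
Line B: transformer → 4.2; rated 370 W → 4.2.3; for domestic appliances → 4.2.3.3. Scheduled 17%. Isolde agreement on 4.2.3.3: CTH met → 3% available; Isolde agreement on 4.2: RVC < 50%; preferential 3%. → 3%.
Line C: switchgear unit → 4.1; rated 370 W → 4.1.1; for domestic appliances → 4.1.1.3. Scheduled 35%. No special measure applies. → 35%.
Line D: electric motor → 4.3; rated 55 kW → 4.3.3; industrial → 4.3.3.1. Scheduled 16%. No special measure applies. → 16%.
Line E: electric motor → 4.3; rated 550 W → 4.3.1; for domestic appliances → 4.3.1.3. Scheduled 3%. No special measure applies. → 3%.
Sum: 8% + 3% + 35% + 16% + 3% = 65%.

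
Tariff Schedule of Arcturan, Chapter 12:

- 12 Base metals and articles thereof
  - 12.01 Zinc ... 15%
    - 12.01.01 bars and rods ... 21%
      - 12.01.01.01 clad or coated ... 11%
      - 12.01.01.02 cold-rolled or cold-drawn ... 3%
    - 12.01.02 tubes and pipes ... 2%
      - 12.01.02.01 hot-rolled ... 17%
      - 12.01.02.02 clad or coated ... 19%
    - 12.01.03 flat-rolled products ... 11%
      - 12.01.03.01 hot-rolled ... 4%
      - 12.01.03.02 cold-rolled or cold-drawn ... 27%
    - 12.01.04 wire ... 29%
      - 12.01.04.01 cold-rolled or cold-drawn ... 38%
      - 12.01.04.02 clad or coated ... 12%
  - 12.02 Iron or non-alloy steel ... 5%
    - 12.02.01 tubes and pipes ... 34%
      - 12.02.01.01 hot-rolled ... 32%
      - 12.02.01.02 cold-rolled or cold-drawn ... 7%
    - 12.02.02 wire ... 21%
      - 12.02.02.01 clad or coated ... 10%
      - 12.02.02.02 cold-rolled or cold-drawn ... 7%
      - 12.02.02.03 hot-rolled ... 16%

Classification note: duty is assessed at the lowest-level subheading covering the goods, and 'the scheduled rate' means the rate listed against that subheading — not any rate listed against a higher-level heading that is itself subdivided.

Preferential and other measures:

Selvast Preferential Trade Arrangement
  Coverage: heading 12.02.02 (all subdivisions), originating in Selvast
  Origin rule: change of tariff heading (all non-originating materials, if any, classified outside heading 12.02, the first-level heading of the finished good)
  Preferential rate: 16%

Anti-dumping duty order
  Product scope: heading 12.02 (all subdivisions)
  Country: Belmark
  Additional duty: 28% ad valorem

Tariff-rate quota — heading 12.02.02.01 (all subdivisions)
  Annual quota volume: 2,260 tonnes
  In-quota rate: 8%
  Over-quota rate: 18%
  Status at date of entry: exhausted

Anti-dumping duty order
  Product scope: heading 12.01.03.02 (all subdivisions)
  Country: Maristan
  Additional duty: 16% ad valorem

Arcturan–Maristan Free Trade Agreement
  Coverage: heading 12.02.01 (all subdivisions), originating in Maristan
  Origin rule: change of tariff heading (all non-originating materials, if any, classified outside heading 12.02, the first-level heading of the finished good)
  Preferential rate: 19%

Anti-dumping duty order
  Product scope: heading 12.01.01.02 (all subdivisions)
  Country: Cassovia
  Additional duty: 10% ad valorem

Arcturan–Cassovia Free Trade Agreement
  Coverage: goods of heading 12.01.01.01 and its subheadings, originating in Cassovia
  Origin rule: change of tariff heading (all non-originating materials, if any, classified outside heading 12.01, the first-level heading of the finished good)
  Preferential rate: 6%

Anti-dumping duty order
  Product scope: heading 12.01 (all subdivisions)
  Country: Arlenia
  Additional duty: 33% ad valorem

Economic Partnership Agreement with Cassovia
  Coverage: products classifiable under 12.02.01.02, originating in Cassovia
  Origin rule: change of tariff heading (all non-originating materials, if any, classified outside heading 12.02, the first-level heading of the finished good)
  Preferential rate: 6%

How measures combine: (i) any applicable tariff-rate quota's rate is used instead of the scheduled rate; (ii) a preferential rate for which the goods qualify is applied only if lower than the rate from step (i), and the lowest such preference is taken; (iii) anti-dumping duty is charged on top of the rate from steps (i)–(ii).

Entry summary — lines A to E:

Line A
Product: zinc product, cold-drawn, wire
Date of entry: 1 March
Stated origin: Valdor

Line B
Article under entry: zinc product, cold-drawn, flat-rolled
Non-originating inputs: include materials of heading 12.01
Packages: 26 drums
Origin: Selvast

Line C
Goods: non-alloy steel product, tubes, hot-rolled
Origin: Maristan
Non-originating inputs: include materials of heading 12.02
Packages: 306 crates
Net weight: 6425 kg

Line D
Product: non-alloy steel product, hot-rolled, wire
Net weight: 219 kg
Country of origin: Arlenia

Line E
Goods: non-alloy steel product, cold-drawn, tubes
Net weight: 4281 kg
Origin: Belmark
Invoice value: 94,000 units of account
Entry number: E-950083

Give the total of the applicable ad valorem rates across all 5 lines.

Line A: zinc → 12.01; wire → 12.01.04; cold-drawn → 12.01.04.01. Scheduled 38%. No special measure applies. → 38%.
Line B: zinc → 12.01; flat-rolled → 12.01.03; cold-drawn → 12.01.03.02. Scheduled 27%. Selvast agreement on 12.02.02: 12.01.03.02 not covered. → 27%.
Line C: non-alloy steel → 12.02; tubes → 12.02.01; hot-rolled → 12.02.01.01. Scheduled 32%. Maristan agreement on 12.02.01: CTH not met. → 32%.
Line D: non-alloy steel → 12.02; wire → 12.02.02; hot-rolled → 12.02.02.03. Scheduled 16%. No special measure applies. → 16%.
Line E: non-alloy steel → 12.02; tubes → 12.02.01; cold-drawn → 12.02.01.02. Scheduled 7%. anti-dumping (Belmark, 12.02): +28%; total 7% + 28% = 35%. → 35%.
Sum: 38% + 27% + 32% + 16% + 35% = 148%.

148%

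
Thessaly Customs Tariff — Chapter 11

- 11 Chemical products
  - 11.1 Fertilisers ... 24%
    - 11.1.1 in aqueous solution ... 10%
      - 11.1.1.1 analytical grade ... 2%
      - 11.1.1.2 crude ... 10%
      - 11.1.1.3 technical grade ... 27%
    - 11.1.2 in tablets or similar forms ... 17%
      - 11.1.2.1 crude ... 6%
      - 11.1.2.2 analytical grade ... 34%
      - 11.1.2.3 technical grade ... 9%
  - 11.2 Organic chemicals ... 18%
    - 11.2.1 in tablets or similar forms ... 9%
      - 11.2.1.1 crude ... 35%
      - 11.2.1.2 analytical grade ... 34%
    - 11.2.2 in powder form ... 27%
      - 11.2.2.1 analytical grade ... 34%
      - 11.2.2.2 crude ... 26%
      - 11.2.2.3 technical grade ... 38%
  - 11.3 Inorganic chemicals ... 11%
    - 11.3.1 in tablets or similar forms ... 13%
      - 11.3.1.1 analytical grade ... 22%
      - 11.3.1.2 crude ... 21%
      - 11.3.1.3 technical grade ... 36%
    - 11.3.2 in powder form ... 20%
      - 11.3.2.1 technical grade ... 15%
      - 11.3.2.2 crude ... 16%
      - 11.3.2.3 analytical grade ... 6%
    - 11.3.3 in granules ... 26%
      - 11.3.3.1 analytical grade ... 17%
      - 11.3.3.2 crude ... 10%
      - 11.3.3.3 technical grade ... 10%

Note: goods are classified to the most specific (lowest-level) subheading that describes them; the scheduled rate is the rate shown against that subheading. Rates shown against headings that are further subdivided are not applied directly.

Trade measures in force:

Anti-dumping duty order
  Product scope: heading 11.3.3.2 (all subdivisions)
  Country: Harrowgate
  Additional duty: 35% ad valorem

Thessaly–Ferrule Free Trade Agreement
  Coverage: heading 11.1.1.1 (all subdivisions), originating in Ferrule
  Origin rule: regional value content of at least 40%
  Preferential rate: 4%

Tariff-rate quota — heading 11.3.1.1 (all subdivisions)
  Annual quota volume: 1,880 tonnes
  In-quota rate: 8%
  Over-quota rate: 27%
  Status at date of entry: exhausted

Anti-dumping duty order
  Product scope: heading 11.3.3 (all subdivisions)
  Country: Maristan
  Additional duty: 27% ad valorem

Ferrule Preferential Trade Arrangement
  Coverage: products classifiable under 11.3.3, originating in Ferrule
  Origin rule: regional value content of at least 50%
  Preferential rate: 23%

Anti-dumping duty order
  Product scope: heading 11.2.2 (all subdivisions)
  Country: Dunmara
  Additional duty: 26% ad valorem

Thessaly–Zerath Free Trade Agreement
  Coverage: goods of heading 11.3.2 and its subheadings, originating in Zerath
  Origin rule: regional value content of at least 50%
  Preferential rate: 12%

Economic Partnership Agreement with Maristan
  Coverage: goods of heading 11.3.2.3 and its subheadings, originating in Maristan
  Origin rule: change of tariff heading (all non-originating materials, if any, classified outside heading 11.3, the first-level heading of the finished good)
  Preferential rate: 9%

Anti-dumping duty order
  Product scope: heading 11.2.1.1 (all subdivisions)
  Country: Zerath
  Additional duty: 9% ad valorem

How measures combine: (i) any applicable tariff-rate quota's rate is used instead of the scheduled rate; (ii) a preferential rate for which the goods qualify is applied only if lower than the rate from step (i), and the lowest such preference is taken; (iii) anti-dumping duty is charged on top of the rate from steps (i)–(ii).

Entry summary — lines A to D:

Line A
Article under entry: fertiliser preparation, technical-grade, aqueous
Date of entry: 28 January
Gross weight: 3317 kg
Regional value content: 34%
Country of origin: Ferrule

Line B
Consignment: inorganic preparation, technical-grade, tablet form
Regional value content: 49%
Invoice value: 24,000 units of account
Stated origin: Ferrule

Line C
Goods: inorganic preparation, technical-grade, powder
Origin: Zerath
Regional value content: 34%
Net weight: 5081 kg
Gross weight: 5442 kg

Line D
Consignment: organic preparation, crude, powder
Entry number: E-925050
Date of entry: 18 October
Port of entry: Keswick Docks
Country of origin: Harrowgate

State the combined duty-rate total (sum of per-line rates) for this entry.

104%

Line A: fertiliser → 11.1; aqueous → 11.1.1; technical-grade → 11.1.1.3. Scheduled 27%. Ferrule agreement on 11.1.1.1: 11.1.1.3 not covered; Ferrule agreement on 11.3.3: 11.1.1.3 not covered. → 27%.
Line B: inorganic → 11.3; tablet form → 11.3.1; technical-grade → 11.3.1.3. Scheduled 36%. Ferrule agreement on 11.1.1.1: 11.3.1.3 not covered; Ferrule agreement on 11.3.3: 11.3.1.3 not covered. → 36%.
Line C: inorganic → 11.3; powder → 11.3.2; technical-grade → 11.3.2.1. Scheduled 15%. Zerath agreement on 11.3.2: RVC < 50%. → 15%.
Line D: organic → 11.2; powder → 11.2.2; crude → 11.2.2.2. Scheduled 26%. No special measure applies. → 26%.
Sum: 27% + 36% + 15% + 26% = 104%.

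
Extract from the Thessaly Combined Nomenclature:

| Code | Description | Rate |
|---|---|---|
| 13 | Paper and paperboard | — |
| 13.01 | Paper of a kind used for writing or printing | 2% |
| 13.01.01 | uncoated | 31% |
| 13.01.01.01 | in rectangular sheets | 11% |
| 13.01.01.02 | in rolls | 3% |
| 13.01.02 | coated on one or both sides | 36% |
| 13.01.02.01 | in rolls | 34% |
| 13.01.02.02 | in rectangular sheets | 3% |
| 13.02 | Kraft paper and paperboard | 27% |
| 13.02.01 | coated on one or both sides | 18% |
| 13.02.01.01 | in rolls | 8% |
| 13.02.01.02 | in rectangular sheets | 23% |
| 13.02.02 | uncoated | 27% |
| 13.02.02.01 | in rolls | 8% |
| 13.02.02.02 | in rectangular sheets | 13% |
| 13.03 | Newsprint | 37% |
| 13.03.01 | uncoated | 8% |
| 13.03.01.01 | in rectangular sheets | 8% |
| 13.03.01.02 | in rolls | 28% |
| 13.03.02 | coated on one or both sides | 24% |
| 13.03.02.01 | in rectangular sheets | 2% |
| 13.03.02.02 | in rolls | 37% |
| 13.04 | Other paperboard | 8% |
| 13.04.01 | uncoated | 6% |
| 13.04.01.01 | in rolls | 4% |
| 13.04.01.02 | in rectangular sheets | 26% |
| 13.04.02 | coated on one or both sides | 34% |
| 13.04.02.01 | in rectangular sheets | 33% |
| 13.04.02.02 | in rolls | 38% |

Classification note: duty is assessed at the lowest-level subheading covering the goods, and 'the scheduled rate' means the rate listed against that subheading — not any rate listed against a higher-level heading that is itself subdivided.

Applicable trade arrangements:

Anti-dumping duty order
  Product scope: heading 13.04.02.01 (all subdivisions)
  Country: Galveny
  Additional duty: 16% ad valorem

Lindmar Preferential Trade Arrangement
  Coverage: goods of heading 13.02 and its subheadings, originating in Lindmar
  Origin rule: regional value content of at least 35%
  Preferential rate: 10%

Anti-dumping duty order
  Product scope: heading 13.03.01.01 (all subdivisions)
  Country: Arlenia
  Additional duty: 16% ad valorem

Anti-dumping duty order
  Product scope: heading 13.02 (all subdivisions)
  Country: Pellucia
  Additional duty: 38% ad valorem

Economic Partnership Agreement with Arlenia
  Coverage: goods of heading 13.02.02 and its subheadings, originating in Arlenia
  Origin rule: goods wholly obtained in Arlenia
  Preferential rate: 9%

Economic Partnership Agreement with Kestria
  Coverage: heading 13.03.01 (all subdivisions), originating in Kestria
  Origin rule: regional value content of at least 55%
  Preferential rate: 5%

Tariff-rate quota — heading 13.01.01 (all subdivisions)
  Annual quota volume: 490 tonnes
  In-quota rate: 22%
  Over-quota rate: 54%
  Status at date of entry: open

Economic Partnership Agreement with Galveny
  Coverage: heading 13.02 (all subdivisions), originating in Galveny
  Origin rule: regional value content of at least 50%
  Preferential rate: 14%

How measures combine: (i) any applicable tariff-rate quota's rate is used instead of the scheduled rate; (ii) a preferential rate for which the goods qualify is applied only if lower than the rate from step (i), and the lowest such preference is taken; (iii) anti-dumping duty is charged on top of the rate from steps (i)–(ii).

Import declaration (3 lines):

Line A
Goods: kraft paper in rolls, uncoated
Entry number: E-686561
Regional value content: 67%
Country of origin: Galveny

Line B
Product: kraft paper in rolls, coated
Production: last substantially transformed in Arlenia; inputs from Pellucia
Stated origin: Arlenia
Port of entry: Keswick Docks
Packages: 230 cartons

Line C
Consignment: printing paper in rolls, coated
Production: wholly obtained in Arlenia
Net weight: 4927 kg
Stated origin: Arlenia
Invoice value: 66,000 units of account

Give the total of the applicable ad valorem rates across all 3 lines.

50%

Line A: kraft paper → 13.02; uncoated → 13.02.02; in rolls → 13.02.02.01. Scheduled 8%. Galveny agreement on 13.02: RVC ≥ 50% → 14% available; preference 14% not lower than 8% → no reduction. → 8%.
Line B: kraft paper → 13.02; coated → 13.02.01; in rolls → 13.02.01.01. Scheduled 8%. Arlenia agreement on 13.02.02: 13.02.01.01 not covered. → 8%.
Line C: printing paper → 13.01; coated → 13.01.02; in rolls → 13.01.02.01. Scheduled 34%. Arlenia agreement on 13.02.02: 13.01.02.01 not covered. → 34%.
Sum: 8% + 8% + 34% = 50%.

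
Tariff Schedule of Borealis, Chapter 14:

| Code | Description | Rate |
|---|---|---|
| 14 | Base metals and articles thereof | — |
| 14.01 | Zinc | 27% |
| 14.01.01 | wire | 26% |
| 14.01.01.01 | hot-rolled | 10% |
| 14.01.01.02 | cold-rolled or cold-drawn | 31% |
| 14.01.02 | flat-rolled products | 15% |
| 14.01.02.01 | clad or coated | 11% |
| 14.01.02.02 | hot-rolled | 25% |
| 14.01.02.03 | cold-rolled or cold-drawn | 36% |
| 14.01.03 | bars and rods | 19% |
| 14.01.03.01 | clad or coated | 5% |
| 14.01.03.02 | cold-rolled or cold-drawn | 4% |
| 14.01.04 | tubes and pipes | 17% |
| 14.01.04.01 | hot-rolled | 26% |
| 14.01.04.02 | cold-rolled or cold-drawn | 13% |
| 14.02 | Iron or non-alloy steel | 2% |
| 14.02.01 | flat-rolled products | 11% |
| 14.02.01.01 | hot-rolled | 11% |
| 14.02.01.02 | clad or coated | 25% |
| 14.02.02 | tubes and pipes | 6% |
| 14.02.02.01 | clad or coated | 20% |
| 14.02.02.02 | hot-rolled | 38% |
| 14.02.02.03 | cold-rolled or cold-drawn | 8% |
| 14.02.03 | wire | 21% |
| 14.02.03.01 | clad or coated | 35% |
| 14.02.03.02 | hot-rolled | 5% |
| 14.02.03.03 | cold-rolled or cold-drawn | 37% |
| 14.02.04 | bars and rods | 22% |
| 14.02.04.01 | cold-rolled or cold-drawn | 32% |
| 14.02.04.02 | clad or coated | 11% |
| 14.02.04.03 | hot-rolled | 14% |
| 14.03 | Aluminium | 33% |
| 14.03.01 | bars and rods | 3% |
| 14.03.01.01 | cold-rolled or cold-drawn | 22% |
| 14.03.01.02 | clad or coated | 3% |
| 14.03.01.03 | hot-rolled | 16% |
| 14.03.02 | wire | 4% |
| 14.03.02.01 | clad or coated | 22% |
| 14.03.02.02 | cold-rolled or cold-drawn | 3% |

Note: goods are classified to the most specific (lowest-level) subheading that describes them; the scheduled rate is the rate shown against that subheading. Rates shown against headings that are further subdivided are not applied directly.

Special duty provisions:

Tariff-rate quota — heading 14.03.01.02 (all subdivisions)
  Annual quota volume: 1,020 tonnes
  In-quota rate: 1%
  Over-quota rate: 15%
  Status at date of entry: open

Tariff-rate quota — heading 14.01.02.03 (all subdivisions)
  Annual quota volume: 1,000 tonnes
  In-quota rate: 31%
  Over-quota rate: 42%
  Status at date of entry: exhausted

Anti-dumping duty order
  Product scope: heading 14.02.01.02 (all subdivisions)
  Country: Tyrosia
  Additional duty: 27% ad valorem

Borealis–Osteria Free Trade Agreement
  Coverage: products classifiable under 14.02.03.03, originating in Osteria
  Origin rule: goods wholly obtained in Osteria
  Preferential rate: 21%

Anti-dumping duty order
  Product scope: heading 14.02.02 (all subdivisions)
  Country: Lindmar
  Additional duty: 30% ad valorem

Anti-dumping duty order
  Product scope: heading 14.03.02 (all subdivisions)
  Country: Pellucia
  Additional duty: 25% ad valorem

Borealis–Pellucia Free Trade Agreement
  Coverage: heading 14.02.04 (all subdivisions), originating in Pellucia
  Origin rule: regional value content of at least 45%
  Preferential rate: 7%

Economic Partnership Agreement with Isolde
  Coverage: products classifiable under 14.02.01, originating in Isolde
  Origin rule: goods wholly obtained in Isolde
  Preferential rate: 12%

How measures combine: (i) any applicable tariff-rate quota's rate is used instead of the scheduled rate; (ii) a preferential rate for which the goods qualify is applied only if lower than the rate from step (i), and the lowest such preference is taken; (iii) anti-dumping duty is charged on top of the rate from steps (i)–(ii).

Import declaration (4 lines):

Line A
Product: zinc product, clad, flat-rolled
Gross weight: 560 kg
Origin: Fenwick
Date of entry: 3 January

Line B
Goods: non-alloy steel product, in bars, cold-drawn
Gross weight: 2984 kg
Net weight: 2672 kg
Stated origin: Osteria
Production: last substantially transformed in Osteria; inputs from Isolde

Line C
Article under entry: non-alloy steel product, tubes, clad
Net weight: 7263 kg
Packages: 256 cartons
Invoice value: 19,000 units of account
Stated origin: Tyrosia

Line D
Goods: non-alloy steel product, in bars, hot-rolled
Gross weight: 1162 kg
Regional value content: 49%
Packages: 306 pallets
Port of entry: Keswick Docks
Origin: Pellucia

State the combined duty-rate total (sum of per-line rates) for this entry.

Line A: zinc → 14.01; flat-rolled → 14.01.02; clad → 14.01.02.01. Scheduled 11%. No special measure applies. → 11%.
Line B: non-alloy steel → 14.02; in bars → 14.02.04; cold-drawn → 14.02.04.01. Scheduled 32%. Osteria agreement on 14.02.03.03: 14.02.04.01 not covered. → 32%.
Line C: non-alloy steel → 14.02; tubes → 14.02.02; clad → 14.02.02.01. Scheduled 20%. No special measure applies. → 20%.
Line D: non-alloy steel → 14.02; in bars → 14.02.04; hot-rolled → 14.02.04.03. Scheduled 14%. Pellucia agreement on 14.02.04: RVC ≥ 45% → 7% available; preferential 7%. → 7%.
Sum: 11% + 32% + 20% + 7% = 70%.

70%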